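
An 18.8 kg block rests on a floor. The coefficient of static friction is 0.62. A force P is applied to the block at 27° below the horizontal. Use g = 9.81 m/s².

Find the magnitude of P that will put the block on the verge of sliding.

P ≈ 188 N

N = m g + P sin α (the push presses the block into the floor).
At impending slip, P cos α = μ_s N = μ_s (m g + P sin α).
Solving: P (cos α − μ_s sin α) = μ_s m g → P = 0.62×184/(cos 27° − 0.62 sin 27°) = 114/0.6095 = 188 N.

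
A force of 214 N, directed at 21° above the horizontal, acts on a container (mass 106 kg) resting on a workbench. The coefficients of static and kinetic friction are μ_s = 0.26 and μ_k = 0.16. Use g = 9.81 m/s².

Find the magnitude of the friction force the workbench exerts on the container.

f ≈ 200 N

N = m g − P sin α = 1040 − 214×sin 21° = 963.2 N.
For equilibrium, f = P cos α = 214×cos 21° = 199.8 N.
The static-friction limit is μ_s N = 250.4 N.
Since 199.8 N does not exceed the limit, the container stays at rest and f = 200 N.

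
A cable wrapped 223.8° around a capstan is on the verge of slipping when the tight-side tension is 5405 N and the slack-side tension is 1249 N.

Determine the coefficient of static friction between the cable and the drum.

μ ≈ 0.375

T₂/T₁ = e^{μβ} → μ = ln(T₂/T₁)/β.
β = 223.8° = 3.906 rad.
μ = ln(5405/1249)/3.906 = ln(4.327)/3.906 = 0.375.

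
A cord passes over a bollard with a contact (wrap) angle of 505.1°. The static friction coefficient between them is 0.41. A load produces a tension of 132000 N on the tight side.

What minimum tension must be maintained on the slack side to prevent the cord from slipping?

Capstan equation at impending slip: T_tight/T_slack = e^{μβ}.
β = 505.1° = 8.816 rad; e^{μβ} = e^{0.41×8.816} = 37.13.
T_slack = T_tight / e^{μβ} = 132000 / 37.13 = 3560 N.

T_min ≈ 3560 N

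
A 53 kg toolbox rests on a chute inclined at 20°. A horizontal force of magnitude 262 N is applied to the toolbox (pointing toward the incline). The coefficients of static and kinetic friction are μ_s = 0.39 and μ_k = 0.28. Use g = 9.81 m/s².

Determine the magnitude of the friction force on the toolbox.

f ≈ 68.4 N (down the incline)

Normal direction: N = m g cos θ + P sin θ = 578.2 N.
Along the incline, the net driving force (taking up-slope positive) is P cos θ − m g sin θ = 246.2 − 177.8 = 68.37 N, so equilibrium requires friction f = -68.37 N (down-slope).
The limit of static friction is μ_s N = 225.5 N.
Since 68.37 N is within the 225.5 N limit, the toolbox stays put and friction is exactly 68.4 N.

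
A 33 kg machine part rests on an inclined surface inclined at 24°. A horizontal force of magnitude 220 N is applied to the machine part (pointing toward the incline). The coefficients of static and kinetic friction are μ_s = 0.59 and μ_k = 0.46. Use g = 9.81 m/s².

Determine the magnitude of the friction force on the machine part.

Resolve perpendicular to the incline: N = m g cos θ + P sin θ = 33×9.81×cos 24° + 220×sin 24° = 385.2 N.
Parallel to the incline: P cos θ − m g sin θ = 201 − 131.7 = 69.31 N; the friction needed to balance this is 69.31 N acting down the slope.
The limit of static friction is μ_s N = 227.3 N.
|f_req| = 69.31 ≤ 227.3 N → the machine part is in equilibrium; friction equals the required value.

f ≈ 69.3 N (down the incline)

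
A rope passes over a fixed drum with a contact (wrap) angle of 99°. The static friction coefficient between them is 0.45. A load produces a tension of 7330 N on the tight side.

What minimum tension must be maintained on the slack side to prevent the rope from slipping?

Capstan equation at impending slip: T_tight/T_slack = e^{μβ}.
β = 99° = 1.728 rad; e^{μβ} = e^{0.45×1.728} = 2.176.
T_slack = T_tight / e^{μβ} = 7330 / 2.176 = 3370 N.

T_min ≈ 3370 N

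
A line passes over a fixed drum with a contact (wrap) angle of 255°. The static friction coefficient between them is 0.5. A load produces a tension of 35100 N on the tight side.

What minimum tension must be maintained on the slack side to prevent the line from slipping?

T_min ≈ 3790 N

Capstan equation at impending slip: T_tight/T_slack = e^{μβ}.
β = 255° = 4.451 rad; e^{μβ} = e^{0.5×4.451} = 9.256.
T_slack = T_tight / e^{μβ} = 35100 / 9.256 = 3790 N.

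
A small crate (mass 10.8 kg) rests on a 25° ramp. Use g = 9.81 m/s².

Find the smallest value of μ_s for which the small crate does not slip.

At the slip threshold m g sin θ = μ_s m g cos θ, so μ_s,min = tan θ.
μ_s,min = tan 25° = 0.466.

μ_s,min ≈ 0.466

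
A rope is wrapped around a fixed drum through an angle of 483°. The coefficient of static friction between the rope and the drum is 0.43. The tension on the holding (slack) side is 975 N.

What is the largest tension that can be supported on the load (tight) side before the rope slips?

At impending slip the capstan equation gives T₂/T₁ = e^{μβ} with β in radians.
β = 483° × π/180 = 8.43 rad.
e^{μβ} = e^{0.43×8.43} = 37.52.
T₂ = T₁ · e^{μβ} = 975 × 37.52 = 36600 N.

T_max ≈ 36600 N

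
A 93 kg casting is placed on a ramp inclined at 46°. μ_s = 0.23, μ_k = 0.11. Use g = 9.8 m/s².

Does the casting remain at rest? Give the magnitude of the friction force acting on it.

N = m g cos θ = 633 N.
Down-slope weight component: m g sin θ = 656 N.
μ_s N = 146 N.
656 > 146 N, so it slides; kinetic friction f = μ_k N = 0.11×633 = 69.6 N.

f ≈ 69.6 N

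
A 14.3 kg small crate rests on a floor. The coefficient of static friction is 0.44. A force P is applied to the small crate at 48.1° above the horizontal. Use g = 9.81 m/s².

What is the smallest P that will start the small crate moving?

P ≈ 62 N

N = m g − P sin α (the pull lifts the small crate).
At impending slip, P cos α = μ_s N = μ_s (m g − P sin α).
Solving: P (cos α + μ_s sin α) = μ_s m g → P = 0.44×140/(cos 48.1° + 0.44 sin 48.1°) = 61.7/0.9953 = 62 N.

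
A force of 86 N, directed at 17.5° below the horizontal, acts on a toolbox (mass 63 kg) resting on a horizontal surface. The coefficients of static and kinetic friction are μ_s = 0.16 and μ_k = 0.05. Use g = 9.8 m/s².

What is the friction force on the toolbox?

f ≈ 82 N

The vertical component of P adds to the normal force: N = m g + P sin α = 617.4 + 25.86 = 643.3 N.
For equilibrium, f = P cos α = 86×cos 17.5° = 82.02 N.
The static-friction limit is μ_s N = 102.9 N.
Since 82.02 N does not exceed the limit, the toolbox stays at rest and f = 82 N.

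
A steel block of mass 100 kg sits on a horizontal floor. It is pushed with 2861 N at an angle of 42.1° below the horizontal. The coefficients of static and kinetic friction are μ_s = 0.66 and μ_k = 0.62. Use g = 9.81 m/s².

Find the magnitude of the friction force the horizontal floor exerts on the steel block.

N = m g + P sin α = 981 + 2861×sin 42.1° = 2899 N.
Horizontally, friction must balance P cos α = 2123 N.
μ_s N = 0.66 × 2899 = 1913 N.
The required friction exceeds μ_s N, so the steel block moves and f = μ_k N = 1800 N.

f ≈ 1800 N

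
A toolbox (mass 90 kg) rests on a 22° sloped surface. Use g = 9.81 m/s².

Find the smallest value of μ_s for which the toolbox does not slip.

μ_s,min ≈ 0.404

At the slip threshold m g sin θ = μ_s m g cos θ, so μ_s,min = tan θ.
μ_s,min = tan 22° = 0.404.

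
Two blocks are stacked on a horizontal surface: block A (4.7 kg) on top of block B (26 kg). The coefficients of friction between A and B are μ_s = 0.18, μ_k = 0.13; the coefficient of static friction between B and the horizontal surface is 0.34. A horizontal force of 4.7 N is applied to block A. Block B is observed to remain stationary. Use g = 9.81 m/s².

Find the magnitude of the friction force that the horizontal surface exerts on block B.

Normal force at the A–B interface: N₁ = m_A g = 46.11 N.
Maximum static friction on A from B: μ_s N₁ = 0.18×46.11 = 8.299 N.
Since P = 4.7 N ≤ 8.299 N, A does not slip on B; friction on A equals P = 4.7 N.
B experiences an equal 4.7 N forward from A (third law). B is in equilibrium, so the floor supplies f₂ = 4.7 N of static friction (limit μ_s(m_A+m_B)g = 102.4 N, not exceeded).

f ≈ 4.7 N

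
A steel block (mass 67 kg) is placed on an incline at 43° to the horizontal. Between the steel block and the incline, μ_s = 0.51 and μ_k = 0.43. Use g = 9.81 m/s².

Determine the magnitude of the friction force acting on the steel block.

f ≈ 207 N (up the incline)

Normal force: N = m g cos θ = 67 × 9.81 × cos 43° = 480.7 N.
Along the slope the weight component is m g sin θ = 448.3 N; friction must supply exactly this, acting up-slope.
Static friction can supply at most μ_s N = 245.2 N.
|448.3| exceeds 245.2 N, so the steel block slips down-slope; friction is kinetic, f = μ_k N = 0.43×480.7 = 207 N.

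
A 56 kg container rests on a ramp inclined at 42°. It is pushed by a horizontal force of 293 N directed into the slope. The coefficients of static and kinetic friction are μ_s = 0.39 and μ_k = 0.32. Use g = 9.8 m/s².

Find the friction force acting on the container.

f ≈ 149 N (up the incline)

Normal direction: N = m g cos θ + P sin θ = 603.9 N.
Along the incline, the net driving force (taking up-slope positive) is P cos θ − m g sin θ = 217.7 − 367.2 = -149.5 N, so equilibrium requires friction f = 149.5 N (up-slope).
The limit of static friction is μ_s N = 235.5 N.
|f_req| = 149.5 ≤ 235.5 N → the container is in equilibrium; friction equals the required value.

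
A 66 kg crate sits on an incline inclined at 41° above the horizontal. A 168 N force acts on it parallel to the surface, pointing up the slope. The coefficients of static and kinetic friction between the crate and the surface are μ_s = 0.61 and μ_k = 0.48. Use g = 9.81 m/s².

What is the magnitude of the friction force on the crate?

f ≈ 257 N (up the incline)

Perpendicular to the surface, N = m g cos θ = 66·9.81·cos 41° = 488.6 N.
For equilibrium along the incline the friction force must supply f = m g sin θ − P = 424.8 − 168 = 256.8 N (positive meaning up-slope).
Static friction can supply at most μ_s N = 298.1 N.
Since |256.8| ≤ 298.1 N, static friction is sufficient; f equals the required value, not μ_s N.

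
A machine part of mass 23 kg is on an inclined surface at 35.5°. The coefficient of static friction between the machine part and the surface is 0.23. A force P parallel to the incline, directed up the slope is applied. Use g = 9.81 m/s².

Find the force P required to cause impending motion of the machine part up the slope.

P ≈ 173 N

At impending motion up the slope, friction acts down-slope at its limit: f = μ_s N.
P is parallel to the surface, so N = m g cos θ = 184 N.
Along the incline: P = m g sin θ + μ_s N = 131 + 0.23×184 = 173 N.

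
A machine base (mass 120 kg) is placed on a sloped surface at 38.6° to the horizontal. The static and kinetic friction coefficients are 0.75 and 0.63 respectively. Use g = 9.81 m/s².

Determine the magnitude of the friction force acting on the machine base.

f ≈ 580 N (up the incline)

Perpendicular to the surface, N = m g cos θ = 120·9.81·cos 38.6° = 920 N.
For equilibrium along the incline, friction must balance the weight component: f = m g sin θ = 734.4 N up the slope.
Static friction can supply at most μ_s N = 690 N.
|734.4| exceeds 690 N, so the machine base slips down-slope; friction is kinetic, f = μ_k N = 0.63×920 = 580 N.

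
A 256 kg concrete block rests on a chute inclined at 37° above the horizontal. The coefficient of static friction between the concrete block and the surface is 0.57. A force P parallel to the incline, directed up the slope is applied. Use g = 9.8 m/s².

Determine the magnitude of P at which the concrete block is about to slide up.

P ≈ 2650 N

At impending motion up the slope, friction acts down-slope at its limit: f = μ_s N.
P is parallel to the surface, so N = m g cos θ = 2000 N.
Along the incline: P = m g sin θ + μ_s N = 1510 + 0.57×2000 = 2650 N.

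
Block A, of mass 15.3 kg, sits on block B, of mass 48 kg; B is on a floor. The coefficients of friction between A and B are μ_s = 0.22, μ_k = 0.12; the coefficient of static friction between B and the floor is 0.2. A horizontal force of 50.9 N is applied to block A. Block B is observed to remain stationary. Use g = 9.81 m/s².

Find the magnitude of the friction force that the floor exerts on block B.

f ≈ 18 N

Between the blocks, N₁ = m_A g = 150.1 N.
Maximum static friction on A from B: μ_s N₁ = 0.22×150.1 = 33.02 N.
Since P = 50.9 N > 33.02 N, A slides on B; the A–B friction is kinetic: f₁ = μ_k N₁ = 0.12×150.1 = 18 N.
B experiences an equal 18 N forward from A (third law). B is in equilibrium, so the floor supplies f₂ = 18 N of static friction (limit μ_s(m_A+m_B)g = 124.2 N, not exceeded).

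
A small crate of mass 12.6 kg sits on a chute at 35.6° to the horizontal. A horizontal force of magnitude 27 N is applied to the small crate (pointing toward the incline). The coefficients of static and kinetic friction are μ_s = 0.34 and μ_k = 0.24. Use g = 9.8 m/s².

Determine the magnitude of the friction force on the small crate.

f ≈ 27.9 N (up the incline)

Resolve perpendicular to the incline: N = m g cos θ + P sin θ = 12.6×9.8×cos 35.6° + 27×sin 35.6° = 116.1 N.
Along the incline, the net driving force (taking up-slope positive) is P cos θ − m g sin θ = 21.95 − 71.88 = -49.93 N, so equilibrium requires friction f = 49.93 N (up-slope).
The limit of static friction is μ_s N = 39.48 N.
The required 49.93 N exceeds the static limit, so the small crate slides down-slope and f = μ_k N = 0.24×116.1 = 27.9 N.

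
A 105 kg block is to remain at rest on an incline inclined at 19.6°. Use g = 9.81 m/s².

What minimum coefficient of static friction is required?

μ_s,min ≈ 0.356

At the slip threshold m g sin θ = μ_s m g cos θ, so μ_s,min = tan θ.
μ_s,min = tan 19.6° = 0.356.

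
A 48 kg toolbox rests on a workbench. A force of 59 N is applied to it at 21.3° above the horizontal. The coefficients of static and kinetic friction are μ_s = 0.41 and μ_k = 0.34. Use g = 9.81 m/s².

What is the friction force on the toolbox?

f ≈ 55 N

The vertical component of P reduces the normal force: N = m g − P sin α = 470.9 − 21.43 = 449.4 N.
The horizontal driving force is P cos α = 54.97 N, so equilibrium needs friction f = 54.97 N.
The static-friction limit is μ_s N = 184.3 N.
54.97 ≤ 184.3 N → static; friction equals the required 55 N.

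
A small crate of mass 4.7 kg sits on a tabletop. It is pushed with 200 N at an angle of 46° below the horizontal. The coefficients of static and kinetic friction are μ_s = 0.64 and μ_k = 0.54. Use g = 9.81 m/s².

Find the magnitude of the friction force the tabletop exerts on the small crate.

f ≈ 103 N

Vertical equilibrium gives N = m g + P sin α = 190 N.
For equilibrium, f = P cos α = 200×cos 46° = 138.9 N.
μ_s N = 0.64 × 190 = 121.6 N.
The required friction exceeds μ_s N, so the small crate moves and f = μ_k N = 103 N.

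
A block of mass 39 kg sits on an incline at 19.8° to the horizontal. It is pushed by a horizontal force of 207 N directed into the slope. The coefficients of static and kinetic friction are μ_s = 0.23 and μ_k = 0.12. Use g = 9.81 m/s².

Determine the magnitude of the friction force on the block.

f ≈ 65.2 N (down the incline)

Normal direction: N = m g cos θ + P sin θ = 430.1 N.
Parallel to the incline: P cos θ − m g sin θ = 194.8 − 129.6 = 65.16 N; the friction needed to balance this is 65.16 N acting down the slope.
Maximum static friction: μ_s N = 0.23 × 430.1 = 98.92 N.
|f_req| = 65.16 ≤ 98.92 N → the block is in equilibrium; friction equals the required value.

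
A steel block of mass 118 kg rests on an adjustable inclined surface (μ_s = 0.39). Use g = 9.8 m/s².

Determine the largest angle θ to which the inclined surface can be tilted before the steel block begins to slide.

At the slip threshold, m g sin θ = μ_s · m g cos θ, so tan θ = μ_s.
θ_max = arctan(0.39) = 21.3°.

θ_max ≈ 21.3°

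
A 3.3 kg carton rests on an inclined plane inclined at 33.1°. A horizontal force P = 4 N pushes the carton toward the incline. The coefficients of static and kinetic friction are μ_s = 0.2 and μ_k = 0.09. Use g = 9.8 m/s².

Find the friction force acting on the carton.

Resolve perpendicular to the incline: N = m g cos θ + P sin θ = 3.3×9.8×cos 33.1° + 4×sin 33.1° = 29.28 N.
Parallel to the incline: P cos θ − m g sin θ = 3.351 − 17.66 = -14.31 N; the friction needed to balance this is 14.31 N acting up the slope.
Maximum static friction: μ_s N = 0.2 × 29.28 = 5.855 N.
|f_req| = 14.31 > 5.855 N → the carton slides down the incline; f = μ_k N = 0.09 × 29.28 = 2.63 N.

f ≈ 2.63 N (up the incline)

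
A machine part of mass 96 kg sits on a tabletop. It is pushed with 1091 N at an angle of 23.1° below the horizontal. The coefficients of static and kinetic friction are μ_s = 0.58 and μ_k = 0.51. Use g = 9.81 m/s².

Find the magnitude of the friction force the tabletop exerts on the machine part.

The vertical component of P adds to the normal force: N = m g + P sin α = 941.8 + 428 = 1370 N.
For equilibrium, f = P cos α = 1091×cos 23.1° = 1004 N.
The static-friction limit is μ_s N = 794.5 N.
1004 > 794.5 N → the machine part slides; f = μ_k N = 0.51×1370 = 699 N.

f ≈ 699 N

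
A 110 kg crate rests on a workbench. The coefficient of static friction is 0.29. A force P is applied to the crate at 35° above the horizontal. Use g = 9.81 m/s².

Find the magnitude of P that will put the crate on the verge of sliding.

P ≈ 318 N

N = m g − P sin α (the pull lifts the crate).
At impending slip, P cos α = μ_s N = μ_s (m g − P sin α).
Solving: P (cos α + μ_s sin α) = μ_s m g → P = 0.29×1080/(cos 35° + 0.29 sin 35°) = 313/0.9855 = 318 N.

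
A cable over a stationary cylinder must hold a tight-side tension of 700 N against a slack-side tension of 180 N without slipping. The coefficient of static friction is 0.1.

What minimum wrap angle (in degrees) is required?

β_min ≈ 778°

T₂/T₁ = e^{μβ} → β = ln(T₂/T₁)/μ.
β = ln(700/180)/0.1 = 1.358/0.1 = 13.58 rad.
In degrees: β = 13.58 × 180/π = 778°.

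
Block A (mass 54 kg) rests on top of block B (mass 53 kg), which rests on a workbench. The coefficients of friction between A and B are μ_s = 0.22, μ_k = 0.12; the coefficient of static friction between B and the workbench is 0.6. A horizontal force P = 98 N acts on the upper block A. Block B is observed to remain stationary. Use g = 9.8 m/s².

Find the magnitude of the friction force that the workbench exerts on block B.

The normal force B exerts on A is simply A's weight, N₁ = 529.2 N.
So the A–B interface can sustain at most μ_s N₁ = 116.4 N of static friction.
Since P = 98 N ≤ 116.4 N, A does not slip on B; friction on A equals P = 98 N.
By Newton's third law B feels 98 N forward from A. With B stationary, the floor's static friction on B balances it: f₂ = 98 N (well within μ_s(m_A+m_B)g = 629.2 N).

f ≈ 98 N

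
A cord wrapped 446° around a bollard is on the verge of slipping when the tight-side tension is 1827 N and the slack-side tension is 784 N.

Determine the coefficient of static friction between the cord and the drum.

T₂/T₁ = e^{μβ} → μ = ln(T₂/T₁)/β.
β = 446° = 7.784 rad.
μ = ln(1827/784)/7.784 = ln(2.33)/7.784 = 0.109.

μ ≈ 0.109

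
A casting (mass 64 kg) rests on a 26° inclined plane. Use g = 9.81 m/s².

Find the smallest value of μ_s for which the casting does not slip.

μ_s,min ≈ 0.488

At the slip threshold m g sin θ = μ_s m g cos θ, so μ_s,min = tan θ.
μ_s,min = tan 26° = 0.488.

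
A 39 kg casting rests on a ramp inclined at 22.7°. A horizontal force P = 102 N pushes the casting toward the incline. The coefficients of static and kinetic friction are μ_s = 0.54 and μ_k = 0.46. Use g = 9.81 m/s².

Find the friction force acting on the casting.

f ≈ 53.5 N (up the incline)

Resolve perpendicular to the incline: N = m g cos θ + P sin θ = 39×9.81×cos 22.7° + 102×sin 22.7° = 392.3 N.
Along the incline, the net driving force (taking up-slope positive) is P cos θ − m g sin θ = 94.1 − 147.6 = -53.54 N, so equilibrium requires friction f = 53.54 N (up-slope).
The limit of static friction is μ_s N = 211.9 N.
Since 53.54 N is within the 211.9 N limit, the casting stays put and friction is exactly 53.5 N.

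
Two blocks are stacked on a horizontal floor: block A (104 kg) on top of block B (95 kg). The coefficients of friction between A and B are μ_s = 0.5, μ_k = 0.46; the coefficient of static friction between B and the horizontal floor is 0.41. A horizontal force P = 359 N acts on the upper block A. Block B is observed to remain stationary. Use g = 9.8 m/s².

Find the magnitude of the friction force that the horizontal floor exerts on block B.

f ≈ 359 N

Between the blocks, N₁ = m_A g = 1019 N.
Maximum static friction on A from B: μ_s N₁ = 0.5×1019 = 509.6 N.
P = 359 N is within that limit, so A and B move together (both at rest); the A–B friction is simply f₁ = P = 359 N.
B experiences an equal 359 N forward from A (third law). B is in equilibrium, so the floor supplies f₂ = 359 N of static friction (limit μ_s(m_A+m_B)g = 799.6 N, not exceeded).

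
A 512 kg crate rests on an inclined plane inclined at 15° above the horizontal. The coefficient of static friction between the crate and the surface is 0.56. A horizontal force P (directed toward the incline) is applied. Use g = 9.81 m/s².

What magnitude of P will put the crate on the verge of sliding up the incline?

P ≈ 4890 N

At impending motion up the slope, friction acts down-slope at its limit: f = μ_s N.
Perpendicular to the incline: N = m g cos θ + P sin θ.
Along the incline: P cos θ = m g sin θ + μ_s N = m g sin θ + μ_s (m g cos θ + P sin θ).
Solving, P (cos θ − μ_s sin θ) = m g (sin θ + μ_s cos θ), so P = 512×9.81×(sin 15° + 0.56 cos 15°)/(cos 15° − 0.56 sin 15°) = 5020×0.7997/0.821 = 4890 N.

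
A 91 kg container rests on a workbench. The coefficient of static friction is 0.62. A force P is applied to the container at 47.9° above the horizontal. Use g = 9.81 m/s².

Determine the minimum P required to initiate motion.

N = m g − P sin α (the pull lifts the container).
At impending slip, P cos α = μ_s N = μ_s (m g − P sin α).
Solving: P (cos α + μ_s sin α) = μ_s m g → P = 0.62×893/(cos 47.9° + 0.62 sin 47.9°) = 553/1.13 = 490 N.

P ≈ 490 N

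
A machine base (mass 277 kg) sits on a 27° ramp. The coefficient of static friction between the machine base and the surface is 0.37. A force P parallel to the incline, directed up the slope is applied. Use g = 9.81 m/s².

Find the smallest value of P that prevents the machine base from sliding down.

The machine base tends to slide down (tan θ > μ_s), so at the point of impending slip friction acts up-slope at its limit: f = μ_s N.
P is parallel to the surface, so N = m g cos θ = 2420 N.
Along the incline: P + μ_s N = m g sin θ, so P = 1230 − 0.37×2420 = 338 N.

P_min ≈ 338 N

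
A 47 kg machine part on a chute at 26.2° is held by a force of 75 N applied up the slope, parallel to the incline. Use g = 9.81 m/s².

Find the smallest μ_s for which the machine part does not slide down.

μ_s,min ≈ 0.311

N = m g cos θ = 413.7 N.
Friction must make up the shortfall along the incline: f = m g sin θ − P = 203.6 − 75 = 128.6 N.
At the threshold f = μ_s N, so μ_s,min = 128.6/413.7 = 0.311.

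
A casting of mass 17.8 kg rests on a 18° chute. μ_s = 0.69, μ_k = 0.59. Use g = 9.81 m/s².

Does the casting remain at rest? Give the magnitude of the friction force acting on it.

f ≈ 54 N

N = m g cos θ = 166 N.
Down-slope weight component: m g sin θ = 54 N.
μ_s N = 115 N.
54 ≤ 115 N, so it stays put; friction = 54 N.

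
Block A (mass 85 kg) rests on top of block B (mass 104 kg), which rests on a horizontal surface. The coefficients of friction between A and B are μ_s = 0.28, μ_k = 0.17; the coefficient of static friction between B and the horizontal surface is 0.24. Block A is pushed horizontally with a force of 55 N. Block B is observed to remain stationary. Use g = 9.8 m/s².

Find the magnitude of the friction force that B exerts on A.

f ≈ 55 N

Between the blocks, N₁ = m_A g = 833 N.
Maximum static friction on A from B: μ_s N₁ = 0.28×833 = 233.2 N.
P = 55 N is within that limit, so A and B move together (both at rest); the A–B friction is simply f₁ = P = 55 N.
B experiences an equal 55 N forward from A (third law). B is in equilibrium, so the floor supplies f₂ = 55 N of static friction (limit μ_s(m_A+m_B)g = 444.5 N, not exceeded).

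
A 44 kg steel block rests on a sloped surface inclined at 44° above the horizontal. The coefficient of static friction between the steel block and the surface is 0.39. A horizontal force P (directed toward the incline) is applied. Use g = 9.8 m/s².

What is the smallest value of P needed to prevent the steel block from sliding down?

The steel block tends to slide down (tan θ > μ_s), so at the point of impending slip friction acts up-slope at its limit: f = μ_s N.
Perpendicular to the incline: N = m g cos θ + P sin θ.
Along the incline: P cos θ + μ_s N = m g sin θ, i.e. P cos θ + μ_s (m g cos θ + P sin θ) = m g sin θ.
Solving, P (cos θ + μ_s sin θ) = m g (sin θ − μ_s cos θ), so P = 431×0.4141/0.9903 = 180 N.

P_min ≈ 180 N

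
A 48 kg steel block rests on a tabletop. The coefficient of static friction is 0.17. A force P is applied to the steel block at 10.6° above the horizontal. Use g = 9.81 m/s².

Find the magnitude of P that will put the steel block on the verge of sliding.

P ≈ 78.9 N

N = m g − P sin α (the pull lifts the steel block).
At impending slip, P cos α = μ_s N = μ_s (m g − P sin α).
Solving: P (cos α + μ_s sin α) = μ_s m g → P = 0.17×471/(cos 10.6° + 0.17 sin 10.6°) = 80/1.014 = 78.9 N.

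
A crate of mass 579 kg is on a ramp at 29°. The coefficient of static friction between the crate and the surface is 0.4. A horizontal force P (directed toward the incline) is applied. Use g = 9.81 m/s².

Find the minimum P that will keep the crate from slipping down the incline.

P_min ≈ 717 N

The crate tends to slide down (tan θ > μ_s), so at the point of impending slip friction acts up-slope at its limit: f = μ_s N.
Perpendicular to the incline: N = m g cos θ + P sin θ.
Along the incline: P cos θ + μ_s N = m g sin θ, i.e. P cos θ + μ_s (m g cos θ + P sin θ) = m g sin θ.
Solving, P (cos θ + μ_s sin θ) = m g (sin θ − μ_s cos θ), so P = 5680×0.135/1.069 = 717 N.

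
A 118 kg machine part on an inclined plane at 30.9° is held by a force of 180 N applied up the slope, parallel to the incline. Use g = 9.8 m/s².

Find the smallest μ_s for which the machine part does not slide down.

μ_s,min ≈ 0.417

N = m g cos θ = 992.3 N.
Friction must make up the shortfall along the incline: f = m g sin θ − P = 593.9 − 180 = 413.9 N.
At the threshold f = μ_s N, so μ_s,min = 413.9/992.3 = 0.417.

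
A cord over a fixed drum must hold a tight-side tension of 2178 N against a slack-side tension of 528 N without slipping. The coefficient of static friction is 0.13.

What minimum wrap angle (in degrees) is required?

T₂/T₁ = e^{μβ} → β = ln(T₂/T₁)/μ.
β = ln(2178/528)/0.13 = 1.417/0.13 = 10.9 rad.
In degrees: β = 10.9 × 180/π = 625°.

β_min ≈ 625°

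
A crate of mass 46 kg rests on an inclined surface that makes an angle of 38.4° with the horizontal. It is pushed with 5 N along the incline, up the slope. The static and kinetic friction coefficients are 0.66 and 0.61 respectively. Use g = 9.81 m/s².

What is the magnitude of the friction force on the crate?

The normal reaction is N = m g cos θ = 353.6 N.
Parallel to the incline, ΣF = 0 gives f = m g sin θ − P = 280.3 − 5 = 275.3 N (up-slope positive).
The static-friction ceiling is μ_s N = 0.66 × 353.6 = 233.4 N.
|275.3| exceeds 233.4 N, so the crate slips down-slope; friction is kinetic, f = μ_k N = 0.61×353.6 = 216 N.

f ≈ 216 N (up the incline)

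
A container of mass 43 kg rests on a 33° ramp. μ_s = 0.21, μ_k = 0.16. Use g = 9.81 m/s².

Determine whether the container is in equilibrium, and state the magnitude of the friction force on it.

f ≈ 56.6 N

N = m g cos θ = 354 N.
Down-slope weight component: m g sin θ = 230 N.
μ_s N = 74.3 N.
230 > 74.3 N, so it slides; kinetic friction f = μ_k N = 0.16×354 = 56.6 N.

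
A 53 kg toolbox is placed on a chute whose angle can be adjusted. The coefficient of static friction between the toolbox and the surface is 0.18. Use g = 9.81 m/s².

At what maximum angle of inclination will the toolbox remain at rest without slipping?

At the slip threshold, m g sin θ = μ_s · m g cos θ, so tan θ = μ_s.
θ_max = arctan(0.18) = 10.2°.

θ_max ≈ 10.2°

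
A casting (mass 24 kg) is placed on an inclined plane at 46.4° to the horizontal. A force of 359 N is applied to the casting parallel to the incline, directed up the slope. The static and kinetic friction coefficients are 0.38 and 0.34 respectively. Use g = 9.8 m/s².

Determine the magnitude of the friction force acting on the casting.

Normal force: N = m g cos θ = 24 × 9.8 × cos 46.4° = 162.2 N.
For equilibrium along the incline the friction force must supply f = m g sin θ − P = 170.3 − 359 = -188.7 N (positive meaning up-slope).
The static-friction ceiling is μ_s N = 0.38 × 162.2 = 61.64 N.
|-188.7| exceeds 61.64 N, so the casting slips up-slope; friction is kinetic, f = μ_k N = 0.34×162.2 = 55.1 N.

f ≈ 55.1 N (down the incline)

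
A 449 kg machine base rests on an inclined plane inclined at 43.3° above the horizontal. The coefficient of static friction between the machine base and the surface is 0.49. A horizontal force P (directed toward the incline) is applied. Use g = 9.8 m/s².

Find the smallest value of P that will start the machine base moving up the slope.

At impending motion up the slope, friction acts down-slope at its limit: f = μ_s N.
Perpendicular to the incline: N = m g cos θ + P sin θ.
Along the incline: P cos θ = m g sin θ + μ_s N = m g sin θ + μ_s (m g cos θ + P sin θ).
Solving, P (cos θ − μ_s sin θ) = m g (sin θ + μ_s cos θ), so P = 449×9.8×(sin 43.3° + 0.49 cos 43.3°)/(cos 43.3° − 0.49 sin 43.3°) = 4400×1.042/0.3917 = 11700 N.

P ≈ 11700 N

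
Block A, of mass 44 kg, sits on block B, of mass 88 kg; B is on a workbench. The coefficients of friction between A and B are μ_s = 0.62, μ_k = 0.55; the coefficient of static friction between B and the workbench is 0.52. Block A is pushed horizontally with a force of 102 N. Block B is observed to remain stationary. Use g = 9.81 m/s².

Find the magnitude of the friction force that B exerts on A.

Between the blocks, N₁ = m_A g = 431.6 N.
Maximum static friction on A from B: μ_s N₁ = 0.62×431.6 = 267.6 N.
P = 102 N is within that limit, so A and B move together (both at rest); the A–B friction is simply f₁ = P = 102 N.
By Newton's third law B feels 102 N forward from A. With B stationary, the floor's static friction on B balances it: f₂ = 102 N (well within μ_s(m_A+m_B)g = 673.4 N).

f ≈ 102 N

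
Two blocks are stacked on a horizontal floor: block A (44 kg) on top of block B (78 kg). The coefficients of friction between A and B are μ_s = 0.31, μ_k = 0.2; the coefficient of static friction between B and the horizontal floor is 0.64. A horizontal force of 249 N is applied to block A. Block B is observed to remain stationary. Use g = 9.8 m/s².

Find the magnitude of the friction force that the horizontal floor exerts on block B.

f ≈ 86.2 N

Between the blocks, N₁ = m_A g = 431.2 N.
So the A–B interface can sustain at most μ_s N₁ = 133.7 N of static friction.
P = 249 N exceeds that limit, so A slips over B and the interface friction becomes kinetic: f₁ = μ_k N₁ = 0.2×431.2 = 86.2 N.
B experiences an equal 86.2 N forward from A (third law). B is in equilibrium, so the floor supplies f₂ = 86.2 N of static friction (limit μ_s(m_A+m_B)g = 765.2 N, not exceeded).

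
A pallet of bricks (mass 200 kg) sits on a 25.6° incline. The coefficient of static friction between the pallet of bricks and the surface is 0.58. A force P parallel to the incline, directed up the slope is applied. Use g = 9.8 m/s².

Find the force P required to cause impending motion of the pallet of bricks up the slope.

At impending motion up the slope, friction acts down-slope at its limit: f = μ_s N.
P is parallel to the surface, so N = m g cos θ = 1770 N.
Along the incline: P = m g sin θ + μ_s N = 847 + 0.58×1770 = 1870 N.

P ≈ 1870 N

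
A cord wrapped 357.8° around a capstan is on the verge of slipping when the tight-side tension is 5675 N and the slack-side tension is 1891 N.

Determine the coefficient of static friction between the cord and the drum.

T₂/T₁ = e^{μβ} → μ = ln(T₂/T₁)/β.
β = 357.8° = 6.245 rad.
μ = ln(5675/1891)/6.245 = ln(3.001)/6.245 = 0.176.

μ ≈ 0.176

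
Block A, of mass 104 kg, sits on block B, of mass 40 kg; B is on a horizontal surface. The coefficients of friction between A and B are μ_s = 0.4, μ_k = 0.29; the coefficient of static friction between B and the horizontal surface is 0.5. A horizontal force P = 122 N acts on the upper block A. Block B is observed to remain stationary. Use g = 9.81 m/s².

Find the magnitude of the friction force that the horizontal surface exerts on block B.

Normal force at the A–B interface: N₁ = m_A g = 1020 N.
Maximum static friction on A from B: μ_s N₁ = 0.4×1020 = 408.1 N.
Since P = 122 N ≤ 408.1 N, A does not slip on B; friction on A equals P = 122 N.
B experiences an equal 122 N forward from A (third law). B is in equilibrium, so the floor supplies f₂ = 122 N of static friction (limit μ_s(m_A+m_B)g = 706.3 N, not exceeded).

f ≈ 122 N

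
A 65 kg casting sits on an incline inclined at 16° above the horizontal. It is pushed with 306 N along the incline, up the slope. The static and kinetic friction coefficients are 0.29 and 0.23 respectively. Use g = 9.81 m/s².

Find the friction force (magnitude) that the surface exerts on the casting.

Normal force: N = m g cos θ = 65 × 9.81 × cos 16° = 612.9 N.
Parallel to the incline, ΣF = 0 gives f = m g sin θ − P = 175.8 − 306 = -130.2 N (up-slope positive).
The static-friction ceiling is μ_s N = 0.29 × 612.9 = 177.8 N.
Since |-130.2| ≤ 177.8 N, static friction is sufficient; f equals the required value, not μ_s N.

f ≈ 130 N (down the incline)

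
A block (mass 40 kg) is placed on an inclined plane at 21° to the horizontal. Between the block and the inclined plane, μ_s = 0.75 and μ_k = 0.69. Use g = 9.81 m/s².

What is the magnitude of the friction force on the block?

f ≈ 141 N (up the incline)

Normal force: N = m g cos θ = 40 × 9.81 × cos 21° = 366.3 N.
Along the slope the weight component is m g sin θ = 140.6 N; friction must supply exactly this, acting up-slope.
Maximum static friction available: μ_s N = 0.75 × 366.3 = 274.8 N.
Since |140.6| ≤ 274.8 N, no slip — friction simply equals what equilibrium demands.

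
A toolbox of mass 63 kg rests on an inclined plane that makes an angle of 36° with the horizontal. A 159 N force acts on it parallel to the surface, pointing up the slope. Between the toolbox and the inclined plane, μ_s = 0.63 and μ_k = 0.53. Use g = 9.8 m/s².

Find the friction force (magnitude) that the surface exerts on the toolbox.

f ≈ 204 N (up the incline)

The normal reaction is N = m g cos θ = 499.5 N.
Parallel to the incline, ΣF = 0 gives f = m g sin θ − P = 362.9 − 159 = 203.9 N (up-slope positive).
Static friction can supply at most μ_s N = 314.7 N.
Since |203.9| ≤ 314.7 N, the toolbox remains in static equilibrium and friction takes exactly the required value.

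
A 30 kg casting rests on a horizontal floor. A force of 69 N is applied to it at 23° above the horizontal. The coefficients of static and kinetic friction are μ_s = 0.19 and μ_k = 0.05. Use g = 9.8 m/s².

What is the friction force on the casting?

f ≈ 13.4 N

Vertical equilibrium gives N = m g − P sin α = 267 N.
Horizontally, friction must balance P cos α = 63.51 N.
The static-friction limit is μ_s N = 50.74 N.
63.51 > 50.74 N → the casting slides; f = μ_k N = 0.05×267 = 13.4 N.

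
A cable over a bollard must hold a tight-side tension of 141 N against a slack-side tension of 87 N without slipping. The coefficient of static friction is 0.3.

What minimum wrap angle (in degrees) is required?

T₂/T₁ = e^{μβ} → β = ln(T₂/T₁)/μ.
β = ln(141/87)/0.3 = 0.4829/0.3 = 1.61 rad.
In degrees: β = 1.61 × 180/π = 92.2°.

β_min ≈ 92.2°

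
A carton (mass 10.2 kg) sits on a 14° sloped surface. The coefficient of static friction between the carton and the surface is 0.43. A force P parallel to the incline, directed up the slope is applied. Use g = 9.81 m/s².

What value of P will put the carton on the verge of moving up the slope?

P ≈ 66 N

At impending motion up the slope, friction acts down-slope at its limit: f = μ_s N.
P is parallel to the surface, so N = m g cos θ = 97.1 N.
Along the incline: P = m g sin θ + μ_s N = 24.2 + 0.43×97.1 = 66 N.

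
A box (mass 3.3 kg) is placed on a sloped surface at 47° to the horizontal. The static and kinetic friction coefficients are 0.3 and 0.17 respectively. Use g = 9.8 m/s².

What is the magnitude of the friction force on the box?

The normal reaction is N = m g cos θ = 22.06 N.
For equilibrium along the incline, friction must balance the weight component: f = m g sin θ = 23.65 N up the slope.
Maximum static friction available: μ_s N = 0.3 × 22.06 = 6.617 N.
Since |23.65| > 6.617 N, static friction cannot hold it; the box slides down the incline and kinetic friction applies: f = μ_k N = 0.17 × 22.06 = 3.75 N.

f ≈ 3.75 N (up the incline)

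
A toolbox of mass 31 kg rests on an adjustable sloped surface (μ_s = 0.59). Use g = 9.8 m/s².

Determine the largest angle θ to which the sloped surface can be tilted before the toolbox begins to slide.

θ_max ≈ 30.5°

At the slip threshold, m g sin θ = μ_s · m g cos θ, so tan θ = μ_s.
θ_max = arctan(0.59) = 30.5°.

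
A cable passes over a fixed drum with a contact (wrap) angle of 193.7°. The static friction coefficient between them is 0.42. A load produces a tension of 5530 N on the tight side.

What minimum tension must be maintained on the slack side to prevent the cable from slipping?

Capstan equation at impending slip: T_tight/T_slack = e^{μβ}.
β = 193.7° = 3.381 rad; e^{μβ} = e^{0.42×3.381} = 4.137.
T_slack = T_tight / e^{μβ} = 5530 / 4.137 = 1340 N.

T_min ≈ 1340 N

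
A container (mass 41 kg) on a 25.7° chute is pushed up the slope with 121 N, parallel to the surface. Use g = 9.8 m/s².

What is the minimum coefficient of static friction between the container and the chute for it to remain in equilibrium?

N = m g cos θ = 362.1 N.
Friction must make up the shortfall along the incline: f = m g sin θ − P = 174.2 − 121 = 53.24 N.
At the threshold f = μ_s N, so μ_s,min = 53.24/362.1 = 0.147.

μ_s,min ≈ 0.147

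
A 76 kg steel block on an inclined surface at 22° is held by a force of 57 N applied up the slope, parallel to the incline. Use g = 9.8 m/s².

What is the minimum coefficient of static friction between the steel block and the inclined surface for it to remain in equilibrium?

μ_s,min ≈ 0.321

N = m g cos θ = 690.6 N.
Friction must make up the shortfall along the incline: f = m g sin θ − P = 279 − 57 = 222 N.
At the threshold f = μ_s N, so μ_s,min = 222/690.6 = 0.321.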